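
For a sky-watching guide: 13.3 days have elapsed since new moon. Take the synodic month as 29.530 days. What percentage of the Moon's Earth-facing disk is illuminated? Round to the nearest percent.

Elongation θ = 360° × 13.3/29.530 ≈ 162.1°.
Illuminated fraction = (1 − cos 162.1°)/2 = (1 − (-0.952))/2 ≈ 0.976, so 98%.

98%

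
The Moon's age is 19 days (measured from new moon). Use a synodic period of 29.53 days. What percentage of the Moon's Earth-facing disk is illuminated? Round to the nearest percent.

81%

The Moon has covered 19/29.53 of its cycle, so θ ≈ 360° × 19/29.53 = 231.6°.
cos 231.6° = (-0.621), so f = (1 − (-0.621))/2 = 0.810, so 81%.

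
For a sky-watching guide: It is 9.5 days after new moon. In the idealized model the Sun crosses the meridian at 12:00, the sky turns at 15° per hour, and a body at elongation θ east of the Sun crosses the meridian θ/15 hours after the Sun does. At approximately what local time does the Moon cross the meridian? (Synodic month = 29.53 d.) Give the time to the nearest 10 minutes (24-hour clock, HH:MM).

19:40

The Moon has covered 9.5/29.53 of its cycle, so θ ≈ 360° × 9.5/29.53 = 115.8°.
Delay after the Sun = 115.8° / (15°/h) ≈ 7.72 h.
12:00 + 7.721 h ≈ 19:43 → 19:40 to the nearest ten minutes.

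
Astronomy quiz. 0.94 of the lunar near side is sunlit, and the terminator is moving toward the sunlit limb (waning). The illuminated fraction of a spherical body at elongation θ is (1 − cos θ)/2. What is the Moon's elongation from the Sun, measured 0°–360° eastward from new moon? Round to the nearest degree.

cos θ = 1 − 2f = -0.880, giving a principal value of 151.6°.
Since the Moon is past full (waning), take the reflex angle: θ = 360° − 151.6° = 208.4°.

208°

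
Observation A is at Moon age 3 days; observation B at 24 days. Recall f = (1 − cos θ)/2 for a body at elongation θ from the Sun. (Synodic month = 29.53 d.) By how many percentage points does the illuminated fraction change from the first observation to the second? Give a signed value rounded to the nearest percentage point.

θ₁ = 360° × 3/29.53 = 36.6°, f₁ = (1 − cos θ₁)/2 = 0.098.
θ₂ = 360° × 24/29.53 = 292.6°, f₂ = (1 − cos θ₂)/2 = 0.308.
Change = f₂ − f₁ = +0.210 → +21 percentage points.

+21 pp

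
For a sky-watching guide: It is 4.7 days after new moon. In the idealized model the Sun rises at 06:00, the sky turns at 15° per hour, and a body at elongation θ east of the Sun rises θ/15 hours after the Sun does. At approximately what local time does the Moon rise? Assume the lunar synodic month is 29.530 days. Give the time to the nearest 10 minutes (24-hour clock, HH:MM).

Phase angle: θ = 360°·(4.7 d)/(29.530 d) = 57.3°.
At 15° of sky rotation per hour, 57.3° corresponds to a 3.82 h lag.
06:00 + 3.820 h ≈ 09:49 → 09:50 to the nearest ten minutes.

09:50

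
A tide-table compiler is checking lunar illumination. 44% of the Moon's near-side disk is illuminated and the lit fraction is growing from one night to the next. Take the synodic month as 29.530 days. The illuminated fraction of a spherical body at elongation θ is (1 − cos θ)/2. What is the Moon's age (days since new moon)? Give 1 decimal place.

cos θ = 1 − 2f = 0.120, giving a principal value of 83.1°.
Waxing ⇒ before full, so θ = 83.1°.
At 360°/29.530 d per day, 83.1° corresponds to 6.82 days.

6.8 days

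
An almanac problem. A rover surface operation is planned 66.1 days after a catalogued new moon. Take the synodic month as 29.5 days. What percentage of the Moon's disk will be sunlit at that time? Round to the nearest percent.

66.1/29.5 = 2.241 lunations, so 2 complete cycles and 7.10 d into the next.
Elongation θ = 360° × 7.10/29.5 ≈ 86.6°.
cos 86.6° = 0.059, so f = (1 − 0.059)/2 = 0.471, so 47%.

47%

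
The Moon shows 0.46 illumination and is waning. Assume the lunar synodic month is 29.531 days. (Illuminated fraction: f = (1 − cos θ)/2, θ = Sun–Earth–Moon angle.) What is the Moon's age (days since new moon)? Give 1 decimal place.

22.5 days

Invert f = (1 − cos θ)/2 to get cos θ = 1 − 2(0.46) = 0.080, hence θ₀ = arccos 0.080 = 85.4°.
Waning ⇒ past full, so θ = 360° − 85.4° = 274.6°.
At 360°/29.531 d per day, 274.6° corresponds to 22.52 days.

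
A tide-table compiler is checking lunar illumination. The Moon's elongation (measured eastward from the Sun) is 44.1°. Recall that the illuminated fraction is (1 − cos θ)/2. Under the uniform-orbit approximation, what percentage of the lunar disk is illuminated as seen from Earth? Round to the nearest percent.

f = (1 − cos 44.1°)/2 = (1 − 0.718)/2 ≈ 0.141, i.e. 14%.

14%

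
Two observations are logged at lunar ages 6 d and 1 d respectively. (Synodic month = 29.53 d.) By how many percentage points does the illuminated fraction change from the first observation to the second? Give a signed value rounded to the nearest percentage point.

First observation: θ = 360°·6/29.53 = 73.1°, so f = 0.355.
Second observation: θ = 12.2°, f = 0.011.
Δf = 0.011 − 0.355 = -0.344, i.e. -34 pp.

-34 percentage points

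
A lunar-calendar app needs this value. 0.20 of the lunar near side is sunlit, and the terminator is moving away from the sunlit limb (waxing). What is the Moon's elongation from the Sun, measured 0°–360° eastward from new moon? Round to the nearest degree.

From f = (1 − cos θ)/2: cos θ = 1 − 2×0.20 = 0.600; arccos → 53.1°.
Waxing ⇒ before full, so θ = 53.1°.

53°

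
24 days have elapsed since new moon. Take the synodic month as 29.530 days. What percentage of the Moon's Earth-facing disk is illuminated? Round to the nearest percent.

31%

Phase angle: θ = 360°·(24 d)/(29.530 d) = 292.6°.
With cos θ = 0.384, the lit fraction is (1 − 0.384)/2 ≈ 0.308, so 31%.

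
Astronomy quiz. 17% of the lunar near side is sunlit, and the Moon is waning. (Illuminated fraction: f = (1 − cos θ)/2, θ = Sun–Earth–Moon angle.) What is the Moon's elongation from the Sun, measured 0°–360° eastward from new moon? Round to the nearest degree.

311°

From f = (1 − cos θ)/2: cos θ = 1 − 2×0.17 = 0.660; arccos → 48.7°.
Waning ⇒ past full, so θ = 360° − 48.7° = 311.3°.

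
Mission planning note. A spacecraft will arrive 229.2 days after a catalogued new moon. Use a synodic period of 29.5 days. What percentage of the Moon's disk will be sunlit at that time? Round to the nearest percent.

Reduce mod P: 229.2 − 7×29.5 = 22.70 d into the current lunation.
The Moon has covered 22.70/29.5 of its cycle, so θ ≈ 360° × 22.70/29.5 = 277.0°.
With cos θ = 0.122, the lit fraction is (1 − 0.122)/2 ≈ 0.439, so 44%.

44%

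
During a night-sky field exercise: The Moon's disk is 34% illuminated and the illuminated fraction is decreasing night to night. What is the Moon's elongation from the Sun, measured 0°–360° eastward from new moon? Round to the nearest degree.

From f = (1 − cos θ)/2: cos θ = 1 − 2×0.34 = 0.320; arccos → 71.3°.
Since the Moon is past full (waning), take the reflex angle: θ = 360° − 71.3° = 288.7°.

289°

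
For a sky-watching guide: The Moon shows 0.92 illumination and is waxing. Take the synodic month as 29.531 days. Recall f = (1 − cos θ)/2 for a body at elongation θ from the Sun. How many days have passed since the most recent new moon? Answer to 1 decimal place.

12.1 days

From f = (1 − cos θ)/2: cos θ = 1 − 2×0.92 = -0.840; arccos → 147.1°.
Waxing ⇒ before full, so θ = 147.1°.
That fraction of the synodic month is 147.1/360 × 29.531 d ≈ 12.07 d.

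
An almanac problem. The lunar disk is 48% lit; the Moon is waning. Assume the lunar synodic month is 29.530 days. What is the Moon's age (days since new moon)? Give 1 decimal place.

Invert f = (1 − cos θ)/2 to get cos θ = 1 − 2(0.48) = 0.040, hence θ₀ = arccos 0.040 = 87.7°.
Waning ⇒ past full, so θ = 360° − 87.7° = 272.3°.
Age = 29.530 × 272.3°/360° ≈ 22.34 days.

22.3 days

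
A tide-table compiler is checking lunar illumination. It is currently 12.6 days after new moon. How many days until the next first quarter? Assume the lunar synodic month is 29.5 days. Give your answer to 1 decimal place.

24.3 days

First quarter is 0.25 of the way through the cycle: age 0.25 × 29.5 = 7.375 d.
Already past this cycle's first quarter; the next is at 7.375 + 29.5 = 36.875 d, so 36.875 − 12.6 = 24.275 days.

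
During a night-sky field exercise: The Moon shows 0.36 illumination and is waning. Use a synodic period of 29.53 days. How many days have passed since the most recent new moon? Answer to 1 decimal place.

23.5 days

From f = (1 − cos θ)/2: cos θ = 1 − 2×0.36 = 0.280; arccos → 73.7°.
A waning Moon lies in 180°–360°, so θ = 360° − 73.7° = 286.3°.
Age = 29.53 × 286.3°/360° ≈ 23.48 days.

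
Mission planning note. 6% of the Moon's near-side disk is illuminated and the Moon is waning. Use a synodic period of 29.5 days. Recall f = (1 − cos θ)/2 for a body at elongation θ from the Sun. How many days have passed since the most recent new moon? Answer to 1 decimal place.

From f = (1 − cos θ)/2: cos θ = 1 − 2×0.06 = 0.880; arccos → 28.4°.
Waning ⇒ past full, so θ = 360° − 28.4° = 331.6°.
Age = 29.5 × 331.6°/360° ≈ 27.18 days.

27.2 days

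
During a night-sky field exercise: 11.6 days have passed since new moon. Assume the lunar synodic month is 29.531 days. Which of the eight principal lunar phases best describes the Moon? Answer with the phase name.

At 11.6/29.531 of the cycle, θ ≈ 141° — the waxing gibbous range.

waxing gibbous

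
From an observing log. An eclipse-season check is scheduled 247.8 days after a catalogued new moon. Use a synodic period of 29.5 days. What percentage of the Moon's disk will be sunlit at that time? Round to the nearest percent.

247.8/29.5 = 8.400 lunations, so 8 complete cycles and 11.80 d into the next.
Phase angle: θ = 360°·(11.80 d)/(29.5 d) = 144.0°.
Illuminated fraction = (1 − cos 144.0°)/2 = (1 − (-0.809))/2 ≈ 0.905, so 90%.

90%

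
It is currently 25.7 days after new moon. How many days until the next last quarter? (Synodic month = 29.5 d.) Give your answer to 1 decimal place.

Last quarter is 0.75 of the way through the cycle: age 0.75 × 29.5 = 22.125 d.
This lunation's last quarter (22.125 d) has passed, so add one period: 51.625 − 25.7 = 25.925 days.

25.9 days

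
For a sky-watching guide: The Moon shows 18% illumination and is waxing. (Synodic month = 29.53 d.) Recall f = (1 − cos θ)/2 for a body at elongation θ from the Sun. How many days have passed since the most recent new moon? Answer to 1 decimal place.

4.1 days

From f = (1 − cos θ)/2: cos θ = 1 − 2×0.18 = 0.640; arccos → 50.2°.
Before full moon the principal value applies: θ = 50.2°.
At 360°/29.53 d per day, 50.2° corresponds to 4.12 days.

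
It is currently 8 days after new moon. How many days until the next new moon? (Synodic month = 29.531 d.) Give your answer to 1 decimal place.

21.5 days

One full lunation from the last new moon is 29.531 d; remaining = 29.531 − 8 = 21.531 d.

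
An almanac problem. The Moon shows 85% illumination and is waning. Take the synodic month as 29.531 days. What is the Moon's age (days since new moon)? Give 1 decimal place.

Invert f = (1 − cos θ)/2 to get cos θ = 1 − 2(0.85) = -0.700, hence θ₀ = arccos -0.700 = 134.4°.
Waning ⇒ past full, so θ = 360° − 134.4° = 225.6°.
At 360°/29.531 d per day, 225.6° corresponds to 18.50 days.

18.5 days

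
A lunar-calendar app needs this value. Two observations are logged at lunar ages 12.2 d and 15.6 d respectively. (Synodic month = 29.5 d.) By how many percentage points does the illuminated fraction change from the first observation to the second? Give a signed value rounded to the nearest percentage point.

+6 pp

First observation: θ = 360°·12.2/29.5 = 148.9°, so f = 0.928.
Second observation: θ = 190.4°, f = 0.992.
Δf = 0.992 − 0.928 = +0.064, i.e. +6 pp.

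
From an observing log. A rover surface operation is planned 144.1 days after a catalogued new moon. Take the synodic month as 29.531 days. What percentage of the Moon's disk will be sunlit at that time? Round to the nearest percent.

14%

144.1 d spans 4 complete synodic months (4 × 29.531 = 118.12 d) plus 25.98 d.
The Moon has covered 25.98/29.531 of its cycle, so θ ≈ 360° × 25.98/29.531 = 316.7°.
cos 316.7° = 0.727, so f = (1 − 0.727)/2 = 0.136, so 14%.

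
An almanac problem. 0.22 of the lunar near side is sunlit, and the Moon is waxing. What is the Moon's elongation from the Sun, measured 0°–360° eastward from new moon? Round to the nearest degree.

cos θ = 1 − 2f = 0.560, giving a principal value of 55.9°.
Waxing ⇒ before full, so θ = 55.9°.

56°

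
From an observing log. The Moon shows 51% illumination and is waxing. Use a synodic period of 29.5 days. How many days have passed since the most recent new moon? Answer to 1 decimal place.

7.5 days

cos θ = 1 − 2f = -0.020, giving a principal value of 91.1°.
Before full moon the principal value applies: θ = 91.1°.
At 360°/29.5 d per day, 91.1° corresponds to 7.47 days.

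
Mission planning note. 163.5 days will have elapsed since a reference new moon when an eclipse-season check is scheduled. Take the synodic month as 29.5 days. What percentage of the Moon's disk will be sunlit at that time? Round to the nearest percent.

163.5 d spans 5 complete synodic months (5 × 29.5 = 147.50 d) plus 16.00 d.
The Moon has covered 16.00/29.5 of its cycle, so θ ≈ 360° × 16.00/29.5 = 195.3°.
With cos θ = (-0.965), the lit fraction is (1 − (-0.965))/2 ≈ 0.982, so 98%.

98%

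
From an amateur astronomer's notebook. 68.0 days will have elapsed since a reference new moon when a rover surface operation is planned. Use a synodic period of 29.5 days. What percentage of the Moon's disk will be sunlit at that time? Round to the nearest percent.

67%

Reduce mod P: 68.0 − 2×29.5 = 9.00 d into the current lunation.
The Moon has covered 9.00/29.5 of its cycle, so θ ≈ 360° × 9.00/29.5 = 109.8°.
Illuminated fraction = (1 − cos 109.8°)/2 = (1 − (-0.339))/2 ≈ 0.670, so 67%.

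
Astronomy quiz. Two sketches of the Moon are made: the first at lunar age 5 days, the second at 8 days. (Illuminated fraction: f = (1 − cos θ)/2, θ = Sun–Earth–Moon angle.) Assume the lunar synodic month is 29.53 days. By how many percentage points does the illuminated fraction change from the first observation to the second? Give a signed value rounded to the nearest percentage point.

θ₁ = 360° × 5/29.53 = 61.0°, f₁ = (1 − cos θ₁)/2 = 0.257.
θ₂ = 360° × 8/29.53 = 97.5°, f₂ = (1 − cos θ₂)/2 = 0.566.
Change = f₂ − f₁ = +0.308 → +31 percentage points.

+31 percentage points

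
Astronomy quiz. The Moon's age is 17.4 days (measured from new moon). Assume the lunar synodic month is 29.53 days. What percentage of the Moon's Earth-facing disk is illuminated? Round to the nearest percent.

Phase angle: θ = 360°·(17.4 d)/(29.53 d) = 212.1°.
With cos θ = (-0.847), the lit fraction is (1 − (-0.847))/2 ≈ 0.923, so 92%.

92%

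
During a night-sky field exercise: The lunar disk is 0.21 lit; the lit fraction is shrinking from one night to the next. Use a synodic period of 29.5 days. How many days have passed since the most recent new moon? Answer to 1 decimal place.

cos θ = 1 − 2f = 0.580, giving a principal value of 54.5°.
Since the Moon is past full (waning), take the reflex angle: θ = 360° − 54.5° = 305.5°.
At 360°/29.5 d per day, 305.5° corresponds to 25.03 days.

25.0 days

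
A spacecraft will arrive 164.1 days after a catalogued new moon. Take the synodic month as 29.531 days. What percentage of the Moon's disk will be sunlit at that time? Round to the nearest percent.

164.1 d spans 5 complete synodic months (5 × 29.531 = 147.66 d) plus 16.44 d.
Elongation θ = 360° × 16.44/29.531 ≈ 200.5°.
Illuminated fraction = (1 − cos 200.5°)/2 = (1 − (-0.937))/2 ≈ 0.968, so 97%.

97%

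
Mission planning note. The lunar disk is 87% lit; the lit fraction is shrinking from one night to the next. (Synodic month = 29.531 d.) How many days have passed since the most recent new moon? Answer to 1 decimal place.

18.2 days

cos θ = 1 − 2f = -0.740, giving a principal value of 137.7°.
Waning ⇒ past full, so θ = 360° − 137.7° = 222.3°.
Age = 29.531 × 222.3°/360° ≈ 18.23 days.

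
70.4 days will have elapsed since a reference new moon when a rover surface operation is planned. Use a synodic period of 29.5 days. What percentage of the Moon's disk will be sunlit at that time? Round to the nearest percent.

70.4/29.5 = 2.386 lunations, so 2 complete cycles and 11.40 d into the next.
Elongation θ = 360° × 11.40/29.5 ≈ 139.1°.
With cos θ = (-0.756), the lit fraction is (1 − (-0.756))/2 ≈ 0.878, so 88%.

88%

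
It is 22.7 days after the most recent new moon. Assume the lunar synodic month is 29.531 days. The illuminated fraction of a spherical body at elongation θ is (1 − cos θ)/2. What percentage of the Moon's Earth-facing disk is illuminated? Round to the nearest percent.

44%

Elongation θ = 360° × 22.7/29.531 ≈ 276.7°.
Illuminated fraction = (1 − cos 276.7°)/2 = (1 − 0.117)/2 ≈ 0.441, so 44%.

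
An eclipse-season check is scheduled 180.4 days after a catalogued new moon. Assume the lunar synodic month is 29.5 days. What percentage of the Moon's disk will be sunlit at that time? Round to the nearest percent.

Reduce mod P: 180.4 − 6×29.5 = 3.40 d into the current lunation.
Elongation θ = 360° × 3.40/29.5 ≈ 41.5°.
Illuminated fraction = (1 − cos 41.5°)/2 = (1 − 0.749)/2 ≈ 0.125, so 13%.

13%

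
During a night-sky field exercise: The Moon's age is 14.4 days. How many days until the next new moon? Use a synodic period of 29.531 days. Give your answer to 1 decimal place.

One full lunation from the last new moon is 29.531 d; remaining = 29.531 − 14.4 = 15.131 d.

15.1 days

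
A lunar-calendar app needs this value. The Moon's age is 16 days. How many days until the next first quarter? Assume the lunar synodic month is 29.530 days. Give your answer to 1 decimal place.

20.9 days

First quarter is 0.25 of the way through the cycle: age 0.25 × 29.530 = 7.383 d.
This lunation's first quarter (7.383 d) has passed, so add one period: 36.913 − 16 = 20.913 days.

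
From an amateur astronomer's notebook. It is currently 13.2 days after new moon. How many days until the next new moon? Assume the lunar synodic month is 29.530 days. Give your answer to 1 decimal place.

One full lunation from the last new moon is 29.530 d; remaining = 29.530 − 13.2 = 16.330 d.

16.3 days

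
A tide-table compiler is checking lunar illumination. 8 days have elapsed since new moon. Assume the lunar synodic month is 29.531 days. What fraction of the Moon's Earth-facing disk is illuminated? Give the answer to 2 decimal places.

Elongation θ = 360° × 8/29.531 ≈ 97.5°.
With cos θ = (-0.131), the lit fraction is (1 − (-0.131))/2 ≈ 0.565.

0.57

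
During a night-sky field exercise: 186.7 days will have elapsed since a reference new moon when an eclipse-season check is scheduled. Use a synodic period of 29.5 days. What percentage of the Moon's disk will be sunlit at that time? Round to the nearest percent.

186.7/29.5 = 6.329 lunations, so 6 complete cycles and 9.70 d into the next.
The Moon has covered 9.70/29.5 of its cycle, so θ ≈ 360° × 9.70/29.5 = 118.4°.
Illuminated fraction = (1 − cos 118.4°)/2 = (1 − (-0.475))/2 ≈ 0.738, so 74%.

74%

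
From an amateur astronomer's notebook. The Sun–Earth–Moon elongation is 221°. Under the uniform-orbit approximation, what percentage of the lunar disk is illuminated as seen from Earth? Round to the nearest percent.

88%

f = (1 − cos 221°)/2 = (1 − (-0.755))/2 ≈ 0.877, i.e. 88%.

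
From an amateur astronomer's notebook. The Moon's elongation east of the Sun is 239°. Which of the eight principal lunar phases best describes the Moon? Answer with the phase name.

239° lies in the waning gibbous sector of the 8-phase cycle.

waning gibbous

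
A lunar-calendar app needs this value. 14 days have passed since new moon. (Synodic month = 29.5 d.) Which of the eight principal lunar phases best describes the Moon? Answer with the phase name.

full moon

At 14/29.5 of the cycle, θ ≈ 171° — the full moon range.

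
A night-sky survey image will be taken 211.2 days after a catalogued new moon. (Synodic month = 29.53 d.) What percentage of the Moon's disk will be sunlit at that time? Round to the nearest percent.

21%

Reduce mod P: 211.2 − 7×29.53 = 4.49 d into the current lunation.
Elongation θ = 360° × 4.49/29.53 ≈ 54.7°.
cos 54.7° = 0.577, so f = (1 − 0.577)/2 = 0.211, so 21%.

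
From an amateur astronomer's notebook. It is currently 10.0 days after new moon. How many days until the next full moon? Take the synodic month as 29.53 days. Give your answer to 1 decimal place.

Full moon occurs at elongation 180°, i.e. at age 29.53 × 180/360 = 14.765 d.
That is 14.765 − 10.0 = 4.765 days ahead.

4.8 days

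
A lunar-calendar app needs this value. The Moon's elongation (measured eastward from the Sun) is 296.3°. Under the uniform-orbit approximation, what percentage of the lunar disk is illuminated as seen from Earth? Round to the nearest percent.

Half-versine of 296.3°: (1 − 0.443)/2 = 0.278, i.e. 28%.

28%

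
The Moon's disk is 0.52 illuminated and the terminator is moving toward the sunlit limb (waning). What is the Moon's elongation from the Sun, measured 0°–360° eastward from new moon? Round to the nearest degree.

268°

cos θ = 1 − 2f = -0.040, giving a principal value of 92.3°.
Waning ⇒ past full, so θ = 360° − 92.3° = 267.7°.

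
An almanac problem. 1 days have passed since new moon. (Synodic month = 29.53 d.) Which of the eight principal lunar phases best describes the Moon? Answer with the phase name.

new moon

At 1/29.53 of the cycle, θ ≈ 12° — the new moon range.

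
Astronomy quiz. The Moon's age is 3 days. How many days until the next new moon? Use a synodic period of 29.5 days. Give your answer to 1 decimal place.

The next new moon completes the synodic month: 29.5 − 3 = 26.500 days.

26.5 days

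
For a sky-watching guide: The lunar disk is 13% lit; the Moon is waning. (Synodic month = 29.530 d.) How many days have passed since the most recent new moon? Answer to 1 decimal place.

26.1 days

From f = (1 − cos θ)/2: cos θ = 1 − 2×0.13 = 0.740; arccos → 42.3°.
Waning ⇒ past full, so θ = 360° − 42.3° = 317.7°.
That fraction of the synodic month is 317.7/360 × 29.530 d ≈ 26.06 d.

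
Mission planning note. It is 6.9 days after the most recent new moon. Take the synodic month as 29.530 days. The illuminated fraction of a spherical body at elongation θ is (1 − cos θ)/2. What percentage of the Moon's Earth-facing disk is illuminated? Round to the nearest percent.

The Moon has covered 6.9/29.530 of its cycle, so θ ≈ 360° × 6.9/29.530 = 84.1°.
With cos θ = 0.102, the lit fraction is (1 − 0.102)/2 ≈ 0.449, so 45%.

45%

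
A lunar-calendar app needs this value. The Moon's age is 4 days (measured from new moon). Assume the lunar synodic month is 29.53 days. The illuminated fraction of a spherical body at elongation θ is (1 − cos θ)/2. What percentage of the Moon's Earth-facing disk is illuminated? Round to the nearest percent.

17%

The Moon has covered 4/29.53 of its cycle, so θ ≈ 360° × 4/29.53 = 48.8°.
cos 48.8° = 0.659, so f = (1 − 0.659)/2 = 0.170, so 17%.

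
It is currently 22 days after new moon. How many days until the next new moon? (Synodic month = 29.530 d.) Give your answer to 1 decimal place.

7.5 days

The next new moon completes the synodic month: 29.530 − 22 = 7.530 days.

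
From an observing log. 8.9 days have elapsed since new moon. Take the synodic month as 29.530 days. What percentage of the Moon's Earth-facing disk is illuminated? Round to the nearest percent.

Phase angle: θ = 360°·(8.9 d)/(29.530 d) = 108.5°.
cos 108.5° = (-0.317), so f = (1 − (-0.317))/2 = 0.659, so 66%.

66%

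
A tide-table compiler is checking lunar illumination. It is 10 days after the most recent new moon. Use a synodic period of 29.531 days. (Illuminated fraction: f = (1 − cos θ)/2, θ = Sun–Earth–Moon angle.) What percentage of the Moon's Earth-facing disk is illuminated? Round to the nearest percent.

76%

Elongation θ = 360° × 10/29.531 ≈ 121.9°.
cos 121.9° = (-0.529), so f = (1 − (-0.529))/2 = 0.764, so 76%.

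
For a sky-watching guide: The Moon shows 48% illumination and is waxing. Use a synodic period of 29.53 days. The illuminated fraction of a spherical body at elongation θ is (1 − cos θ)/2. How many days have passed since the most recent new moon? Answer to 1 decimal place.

Invert f = (1 − cos θ)/2 to get cos θ = 1 − 2(0.48) = 0.040, hence θ₀ = arccos 0.040 = 87.7°.
Waxing ⇒ before full, so θ = 87.7°.
At 360°/29.53 d per day, 87.7° corresponds to 7.19 days.

7.2 days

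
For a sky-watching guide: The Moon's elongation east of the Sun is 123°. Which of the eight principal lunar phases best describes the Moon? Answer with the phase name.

waxing gibbous

The waxing gibbous sector spans roughly 112°–158°; 123° falls inside it.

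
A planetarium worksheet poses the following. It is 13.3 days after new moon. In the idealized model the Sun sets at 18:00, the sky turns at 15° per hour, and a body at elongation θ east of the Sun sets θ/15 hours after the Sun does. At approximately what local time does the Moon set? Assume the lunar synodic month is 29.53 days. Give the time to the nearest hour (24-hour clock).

05:00

Phase angle: θ = 360°·(13.3 d)/(29.53 d) = 162.1°.
Delay after the Sun = 162.1° / (15°/h) ≈ 10.81 h.
18:00 + 10.81 h ≈ 04:49 → 05:00 to the nearest hour.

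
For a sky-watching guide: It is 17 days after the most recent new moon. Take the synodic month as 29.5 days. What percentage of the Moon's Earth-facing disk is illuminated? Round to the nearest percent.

94%

The Moon has covered 17/29.5 of its cycle, so θ ≈ 360° × 17/29.5 = 207.5°.
With cos θ = (-0.887), the lit fraction is (1 − (-0.887))/2 ≈ 0.944, so 94%.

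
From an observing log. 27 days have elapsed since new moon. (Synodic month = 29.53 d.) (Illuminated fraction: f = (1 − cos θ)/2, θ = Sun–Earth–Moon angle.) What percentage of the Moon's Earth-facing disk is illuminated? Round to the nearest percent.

7%

Elongation θ = 360° × 27/29.53 ≈ 329.2°.
cos 329.2° = 0.859, so f = (1 − 0.859)/2 = 0.071, so 7%.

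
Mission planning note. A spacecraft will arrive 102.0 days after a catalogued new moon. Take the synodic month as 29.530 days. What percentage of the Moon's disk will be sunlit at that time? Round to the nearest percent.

102.0 d spans 3 complete synodic months (3 × 29.530 = 88.59 d) plus 13.41 d.
The Moon has covered 13.41/29.530 of its cycle, so θ ≈ 360° × 13.41/29.530 = 163.5°.
Illuminated fraction = (1 − cos 163.5°)/2 = (1 − (-0.959))/2 ≈ 0.979, so 98%.

98%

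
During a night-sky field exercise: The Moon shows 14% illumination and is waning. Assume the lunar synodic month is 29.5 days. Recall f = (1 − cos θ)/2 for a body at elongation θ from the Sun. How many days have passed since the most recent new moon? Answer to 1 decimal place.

25.9 days

cos θ = 1 − 2f = 0.720, giving a principal value of 43.9°.
Waning ⇒ past full, so θ = 360° − 43.9° = 316.1°.
At 360°/29.5 d per day, 316.1° corresponds to 25.90 days.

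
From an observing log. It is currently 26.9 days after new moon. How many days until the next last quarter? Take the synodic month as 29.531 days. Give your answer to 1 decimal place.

24.8 days

Last quarter is 0.75 of the way through the cycle: age 0.75 × 29.531 = 22.148 d.
This lunation's last quarter (22.148 d) has passed, so add one period: 51.679 − 26.9 = 24.779 days.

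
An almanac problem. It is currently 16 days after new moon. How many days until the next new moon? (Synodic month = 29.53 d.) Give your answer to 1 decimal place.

13.5 days

One full lunation from the last new moon is 29.53 d; remaining = 29.53 − 16 = 13.530 d.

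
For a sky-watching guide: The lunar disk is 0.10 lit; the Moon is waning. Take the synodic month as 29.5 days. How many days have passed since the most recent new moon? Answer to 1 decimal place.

From f = (1 − cos θ)/2: cos θ = 1 − 2×0.10 = 0.800; arccos → 36.9°.
A waning Moon lies in 180°–360°, so θ = 360° − 36.9° = 323.1°.
At 360°/29.5 d per day, 323.1° corresponds to 26.48 days.

26.5 days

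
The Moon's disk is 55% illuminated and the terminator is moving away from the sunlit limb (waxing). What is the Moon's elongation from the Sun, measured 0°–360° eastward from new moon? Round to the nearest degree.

96°

From f = (1 − cos θ)/2: cos θ = 1 − 2×0.55 = -0.100; arccos → 95.7°.
The Moon is waxing (0°–180°), so θ = 95.7° directly.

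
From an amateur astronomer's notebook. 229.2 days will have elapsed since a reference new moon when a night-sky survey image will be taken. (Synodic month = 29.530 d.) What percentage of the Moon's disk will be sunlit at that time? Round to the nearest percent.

46%

229.2/29.530 = 7.762 lunations, so 7 complete cycles and 22.49 d into the next.
The Moon has covered 22.49/29.530 of its cycle, so θ ≈ 360° × 22.49/29.530 = 274.2°.
With cos θ = 0.073, the lit fraction is (1 − 0.073)/2 ≈ 0.464, so 46%.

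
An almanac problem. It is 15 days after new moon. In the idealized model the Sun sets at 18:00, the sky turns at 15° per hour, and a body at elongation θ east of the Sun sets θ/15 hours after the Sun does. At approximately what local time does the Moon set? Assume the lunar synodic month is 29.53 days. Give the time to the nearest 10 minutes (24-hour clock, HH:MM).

06:10

The Moon has covered 15/29.53 of its cycle, so θ ≈ 360° × 15/29.53 = 182.9°.
The Moon trails the Sun by θ/15 = 182.9/15 ≈ 12.19 hours.
18:00 + 12.191 h ≈ 06:11 → 06:10 to the nearest ten minutes.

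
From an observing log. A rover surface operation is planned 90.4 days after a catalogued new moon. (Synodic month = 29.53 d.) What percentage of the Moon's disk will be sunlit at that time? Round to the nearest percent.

90.4 d spans 3 complete synodic months (3 × 29.53 = 88.59 d) plus 1.81 d.
Phase angle: θ = 360°·(1.81 d)/(29.53 d) = 22.1°.
Illuminated fraction = (1 − cos 22.1°)/2 = (1 − 0.927)/2 ≈ 0.037, so 4%.

4%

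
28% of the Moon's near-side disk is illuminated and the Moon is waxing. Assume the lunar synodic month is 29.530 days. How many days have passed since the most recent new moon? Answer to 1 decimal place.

From f = (1 − cos θ)/2: cos θ = 1 − 2×0.28 = 0.440; arccos → 63.9°.
The Moon is waxing (0°–180°), so θ = 63.9° directly.
At 360°/29.530 d per day, 63.9° corresponds to 5.24 days.

5.2 days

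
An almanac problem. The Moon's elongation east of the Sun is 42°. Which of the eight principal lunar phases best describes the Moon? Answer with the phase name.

42° lies in the waxing crescent sector of the 8-phase cycle.

waxing crescent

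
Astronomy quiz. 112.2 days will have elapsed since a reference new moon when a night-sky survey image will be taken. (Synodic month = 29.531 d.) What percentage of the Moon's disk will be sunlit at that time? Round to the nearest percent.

35%

112.2 d spans 3 complete synodic months (3 × 29.531 = 88.59 d) plus 23.61 d.
Phase angle: θ = 360°·(23.61 d)/(29.531 d) = 287.8°.
Illuminated fraction = (1 − cos 287.8°)/2 = (1 − 0.305)/2 ≈ 0.347, so 35%.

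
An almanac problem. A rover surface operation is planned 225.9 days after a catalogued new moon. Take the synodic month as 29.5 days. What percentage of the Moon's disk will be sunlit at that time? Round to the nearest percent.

77%

225.9/29.5 = 7.658 lunations, so 7 complete cycles and 19.40 d into the next.
The Moon has covered 19.40/29.5 of its cycle, so θ ≈ 360° × 19.40/29.5 = 236.7°.
Illuminated fraction = (1 − cos 236.7°)/2 = (1 − (-0.548))/2 ≈ 0.774, so 77%.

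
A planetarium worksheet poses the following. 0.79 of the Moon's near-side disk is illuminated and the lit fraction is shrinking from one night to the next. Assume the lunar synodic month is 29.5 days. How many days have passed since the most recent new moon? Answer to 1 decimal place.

From f = (1 − cos θ)/2: cos θ = 1 − 2×0.79 = -0.580; arccos → 125.5°.
Since the Moon is past full (waning), take the reflex angle: θ = 360° − 125.5° = 234.5°.
That fraction of the synodic month is 234.5/360 × 29.5 d ≈ 19.22 d.

19.2 days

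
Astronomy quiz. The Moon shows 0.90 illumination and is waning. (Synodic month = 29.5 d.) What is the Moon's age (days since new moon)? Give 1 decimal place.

From f = (1 − cos θ)/2: cos θ = 1 − 2×0.90 = -0.800; arccos → 143.1°.
Since the Moon is past full (waning), take the reflex angle: θ = 360° − 143.1° = 216.9°.
At 360°/29.5 d per day, 216.9° corresponds to 17.77 days.

17.8 days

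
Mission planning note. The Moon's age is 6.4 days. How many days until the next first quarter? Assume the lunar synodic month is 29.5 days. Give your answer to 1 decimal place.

1.0 days

First quarter is 0.25 of the way through the cycle: age 0.25 × 29.5 = 7.375 d.
That is 7.375 − 6.4 = 0.975 days ahead.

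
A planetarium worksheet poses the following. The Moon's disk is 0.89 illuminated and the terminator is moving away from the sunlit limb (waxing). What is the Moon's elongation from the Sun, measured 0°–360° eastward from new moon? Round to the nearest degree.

141°

Invert f = (1 − cos θ)/2 to get cos θ = 1 − 2(0.89) = -0.780, hence θ₀ = arccos -0.780 = 141.3°.
Waxing ⇒ before full, so θ = 141.3°.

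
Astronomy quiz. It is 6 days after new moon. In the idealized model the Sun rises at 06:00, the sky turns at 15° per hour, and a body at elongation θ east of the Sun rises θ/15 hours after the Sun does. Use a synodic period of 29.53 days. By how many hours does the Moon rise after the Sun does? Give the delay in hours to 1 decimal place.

4.9 h

Elongation θ = 360° × 6/29.53 ≈ 73.1°.
At 15° of sky rotation per hour, 73.1° corresponds to a 4.88 h lag.
So the Moon rises 4.88 h after the Sun.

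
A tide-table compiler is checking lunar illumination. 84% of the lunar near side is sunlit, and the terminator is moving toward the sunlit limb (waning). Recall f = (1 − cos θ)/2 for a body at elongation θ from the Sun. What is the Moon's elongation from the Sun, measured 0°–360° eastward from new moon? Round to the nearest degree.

227°

Invert f = (1 − cos θ)/2 to get cos θ = 1 − 2(0.84) = -0.680, hence θ₀ = arccos -0.680 = 132.8°.
A waning Moon lies in 180°–360°, so θ = 360° − 132.8° = 227.2°.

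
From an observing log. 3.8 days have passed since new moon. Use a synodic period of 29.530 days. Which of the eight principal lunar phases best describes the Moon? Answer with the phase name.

waxing crescent

θ ≈ 360° × 3.8/29.530 = 46°, which falls in the waxing crescent sector.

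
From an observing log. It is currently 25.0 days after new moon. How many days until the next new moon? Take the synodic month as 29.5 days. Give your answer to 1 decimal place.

4.5 days

One full lunation from the last new moon is 29.5 d; remaining = 29.5 − 25.0 = 4.500 d.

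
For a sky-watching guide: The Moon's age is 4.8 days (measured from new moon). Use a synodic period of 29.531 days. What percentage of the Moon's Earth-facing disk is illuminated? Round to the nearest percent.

Phase angle: θ = 360°·(4.8 d)/(29.531 d) = 58.5°.
Illuminated fraction = (1 − cos 58.5°)/2 = (1 − 0.522)/2 ≈ 0.239, so 24%.

24%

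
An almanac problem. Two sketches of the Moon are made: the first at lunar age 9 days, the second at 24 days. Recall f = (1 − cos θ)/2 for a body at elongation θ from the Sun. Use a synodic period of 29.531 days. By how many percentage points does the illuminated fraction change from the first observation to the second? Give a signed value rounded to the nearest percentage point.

First observation: θ = 360°·9/29.531 = 109.7°, so f = 0.669.
Second observation: θ = 292.6°, f = 0.308.
Δf = 0.308 − 0.669 = -0.361, i.e. -36 pp.

-36 pp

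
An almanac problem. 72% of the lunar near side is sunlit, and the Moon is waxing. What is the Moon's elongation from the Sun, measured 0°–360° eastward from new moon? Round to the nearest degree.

cos θ = 1 − 2f = -0.440, giving a principal value of 116.1°.
The Moon is waxing (0°–180°), so θ = 116.1° directly.

116°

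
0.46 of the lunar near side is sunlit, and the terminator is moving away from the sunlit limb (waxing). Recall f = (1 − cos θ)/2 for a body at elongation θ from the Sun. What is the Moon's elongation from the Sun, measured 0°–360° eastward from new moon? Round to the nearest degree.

cos θ = 1 − 2f = 0.080, giving a principal value of 85.4°.
Before full moon the principal value applies: θ = 85.4°.

85°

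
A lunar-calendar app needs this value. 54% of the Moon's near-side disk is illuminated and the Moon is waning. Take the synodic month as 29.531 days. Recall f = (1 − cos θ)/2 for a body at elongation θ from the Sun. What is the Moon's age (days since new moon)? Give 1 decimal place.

From f = (1 − cos θ)/2: cos θ = 1 − 2×0.54 = -0.080; arccos → 94.6°.
Waning ⇒ past full, so θ = 360° − 94.6° = 265.4°.
That fraction of the synodic month is 265.4/360 × 29.531 d ≈ 21.77 d.

21.8 days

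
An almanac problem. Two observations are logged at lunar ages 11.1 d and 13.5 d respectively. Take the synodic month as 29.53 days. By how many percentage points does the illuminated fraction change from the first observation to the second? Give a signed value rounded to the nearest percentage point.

+13 percentage points

θ₁ = 360° × 11.1/29.53 = 135.3°, f₁ = (1 − cos θ₁)/2 = 0.856.
θ₂ = 360° × 13.5/29.53 = 164.6°, f₂ = (1 − cos θ₂)/2 = 0.982.
Change = f₂ − f₁ = +0.126 → +13 percentage points.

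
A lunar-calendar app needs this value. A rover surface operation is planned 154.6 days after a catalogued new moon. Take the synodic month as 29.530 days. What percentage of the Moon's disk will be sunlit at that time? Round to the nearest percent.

Reduce mod P: 154.6 − 5×29.530 = 6.95 d into the current lunation.
Phase angle: θ = 360°·(6.95 d)/(29.530 d) = 84.7°.
Illuminated fraction = (1 − cos 84.7°)/2 = (1 − 0.092)/2 ≈ 0.454, so 45%.

45%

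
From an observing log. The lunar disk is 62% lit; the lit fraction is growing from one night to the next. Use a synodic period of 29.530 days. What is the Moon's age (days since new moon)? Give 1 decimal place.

cos θ = 1 − 2f = -0.240, giving a principal value of 103.9°.
Before full moon the principal value applies: θ = 103.9°.
Age = 29.530 × 103.9°/360° ≈ 8.52 days.

8.5 days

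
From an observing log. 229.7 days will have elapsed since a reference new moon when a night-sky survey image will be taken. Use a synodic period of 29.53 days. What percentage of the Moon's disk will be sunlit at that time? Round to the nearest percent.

41%

229.7 d spans 7 complete synodic months (7 × 29.53 = 206.71 d) plus 22.99 d.
Elongation θ = 360° × 22.99/29.53 ≈ 280.3°.
cos 280.3° = 0.178, so f = (1 − 0.178)/2 = 0.411, so 41%.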